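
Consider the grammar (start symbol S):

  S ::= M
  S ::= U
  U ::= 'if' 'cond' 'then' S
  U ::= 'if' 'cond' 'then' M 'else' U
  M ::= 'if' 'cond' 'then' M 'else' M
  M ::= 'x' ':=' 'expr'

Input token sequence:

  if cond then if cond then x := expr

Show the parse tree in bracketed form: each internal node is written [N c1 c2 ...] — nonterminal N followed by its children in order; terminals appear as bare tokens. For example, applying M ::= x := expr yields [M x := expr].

[S [U if cond then [S [U if cond then [S [M x := expr]]]]]]

S
U
if cond then S
if cond then U
if cond then if cond then S
if cond then if cond then M
if cond then if cond then x := expr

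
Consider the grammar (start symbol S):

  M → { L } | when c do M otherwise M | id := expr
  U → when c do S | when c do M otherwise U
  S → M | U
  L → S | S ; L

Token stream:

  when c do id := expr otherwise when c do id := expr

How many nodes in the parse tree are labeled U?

2

[S [U when c do [M id := expr] otherwise [U when c do [S [M id := expr]]]]]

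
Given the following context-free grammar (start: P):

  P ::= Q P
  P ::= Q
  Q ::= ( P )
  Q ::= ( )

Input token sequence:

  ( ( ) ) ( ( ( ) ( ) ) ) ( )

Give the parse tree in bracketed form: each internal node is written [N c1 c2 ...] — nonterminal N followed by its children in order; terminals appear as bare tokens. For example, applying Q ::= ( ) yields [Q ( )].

[P [Q ( [P [Q ( )]] )] [P [Q ( [P [Q ( [P [Q ( )] [P [Q ( )]]] )]] )] [P [Q ( )]]]]

P
Q P
( P ) P
( Q ) P
( ( ) ) P
( ( ) ) Q P
( ( ) ) ( P ) P
( ( ) ) ( Q ) P
( ( ) ) ( ( P ) ) P
( ( ) ) ( ( Q P ) ) P
( ( ) ) ( ( ( ) P ) ) P
( ( ) ) ( ( ( ) Q ) ) P
( ( ) ) ( ( ( ) ( ) ) ) P
( ( ) ) ( ( ( ) ( ) ) ) Q
( ( ) ) ( ( ( ) ( ) ) ) ( )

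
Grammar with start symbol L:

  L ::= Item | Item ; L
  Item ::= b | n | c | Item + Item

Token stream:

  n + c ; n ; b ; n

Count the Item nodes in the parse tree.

[L [Item [Item n] + [Item c]] ; [L [Item n] ; [L [Item b] ; [L [Item n]]]]]

6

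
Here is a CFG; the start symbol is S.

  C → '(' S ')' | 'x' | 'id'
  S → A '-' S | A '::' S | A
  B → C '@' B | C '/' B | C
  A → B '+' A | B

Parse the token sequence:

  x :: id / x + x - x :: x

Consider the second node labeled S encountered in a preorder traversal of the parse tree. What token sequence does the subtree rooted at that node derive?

[S [A [B [C x]]] :: [S [A [B [C id] / [B [C x]]] + [A [B [C x]]]] - [S [A [B [C x]]] :: [S [A [B [C x]]]]]]]

id / x + x - x :: x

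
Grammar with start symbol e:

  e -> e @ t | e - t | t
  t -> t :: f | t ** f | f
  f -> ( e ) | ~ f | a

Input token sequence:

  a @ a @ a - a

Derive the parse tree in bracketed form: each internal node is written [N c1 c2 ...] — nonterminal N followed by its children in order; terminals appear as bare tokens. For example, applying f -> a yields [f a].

[e [e [e [e [t [f a]]] @ [t [f a]]] @ [t [f a]]] - [t [f a]]]

e
e - t
e @ t - t
e @ t @ t - t
t @ t @ t - t
f @ t @ t - t
a @ t @ t - t
a @ f @ t - t
a @ a @ t - t
a @ a @ f - t
a @ a @ a - t
a @ a @ a - f
a @ a @ a - a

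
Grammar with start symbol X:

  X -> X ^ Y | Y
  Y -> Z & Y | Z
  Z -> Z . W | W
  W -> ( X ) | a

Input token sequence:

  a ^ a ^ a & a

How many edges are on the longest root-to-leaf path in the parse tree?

[X [X [X [Y [Z [W a]]]] ^ [Y [Z [W a]]]] ^ [Y [Z [W a]] & [Y [Z [W a]]]]]

6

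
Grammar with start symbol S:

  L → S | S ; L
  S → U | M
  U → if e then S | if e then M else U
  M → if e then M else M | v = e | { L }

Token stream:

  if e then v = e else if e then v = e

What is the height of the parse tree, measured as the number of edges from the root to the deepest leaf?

5

[S [U if e then [M v = e] else [U if e then [S [M v = e]]]]]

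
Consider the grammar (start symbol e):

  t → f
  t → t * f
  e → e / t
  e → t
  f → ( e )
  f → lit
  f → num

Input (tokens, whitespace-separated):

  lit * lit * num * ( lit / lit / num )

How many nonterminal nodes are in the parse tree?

[e [t [t [t [t [f lit]] * [f lit]] * [f num]] * [f ( [e [e [e [t [f lit]]] / [t [f lit]]] / [t [f num]]] )]]]

18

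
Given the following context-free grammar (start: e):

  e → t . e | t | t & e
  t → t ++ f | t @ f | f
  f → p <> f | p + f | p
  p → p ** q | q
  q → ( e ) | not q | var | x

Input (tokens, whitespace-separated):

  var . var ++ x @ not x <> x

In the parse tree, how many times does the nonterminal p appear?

5

[e [t [f [p [q var]]]] . [e [t [t [t [f [p [q var]]]] ++ [f [p [q x]]]] @ [f [p [q not [q x]]] <> [f [p [q x]]]]]]]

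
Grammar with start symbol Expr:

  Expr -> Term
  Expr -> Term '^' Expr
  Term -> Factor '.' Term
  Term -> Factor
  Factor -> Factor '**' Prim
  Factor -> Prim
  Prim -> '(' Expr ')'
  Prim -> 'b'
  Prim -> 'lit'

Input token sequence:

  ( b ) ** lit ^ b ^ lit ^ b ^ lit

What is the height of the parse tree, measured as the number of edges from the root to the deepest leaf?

[Expr [Term [Factor [Factor [Prim ( [Expr [Term [Factor [Prim b]]]] )]] ** [Prim lit]]] ^ [Expr [Term [Factor [Prim b]]] ^ [Expr [Term [Factor [Prim lit]]] ^ [Expr [Term [Factor [Prim b]]] ^ [Expr [Term [Factor [Prim lit]]]]]]]]

9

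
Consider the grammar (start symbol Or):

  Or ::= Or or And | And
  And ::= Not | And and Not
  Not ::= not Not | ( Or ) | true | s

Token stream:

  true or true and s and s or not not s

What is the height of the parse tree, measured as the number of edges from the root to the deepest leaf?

[Or [Or [Or [And [Not true]]] or [And [And [And [Not true]] and [Not s]] and [Not s]]] or [And [Not not [Not not [Not s]]]]]

6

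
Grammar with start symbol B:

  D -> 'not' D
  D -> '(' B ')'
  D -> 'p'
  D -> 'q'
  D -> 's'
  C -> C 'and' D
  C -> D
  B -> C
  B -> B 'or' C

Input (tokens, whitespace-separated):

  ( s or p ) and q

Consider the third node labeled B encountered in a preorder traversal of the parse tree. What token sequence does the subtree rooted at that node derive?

s

[B [C [C [D ( [B [B [C [D s]]] or [C [D p]]] )]] and [D q]]]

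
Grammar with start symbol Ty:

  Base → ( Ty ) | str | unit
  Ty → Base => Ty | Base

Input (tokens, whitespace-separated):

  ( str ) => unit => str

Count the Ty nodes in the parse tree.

4

[Ty [Base ( [Ty [Base str]] )] => [Ty [Base unit] => [Ty [Base str]]]]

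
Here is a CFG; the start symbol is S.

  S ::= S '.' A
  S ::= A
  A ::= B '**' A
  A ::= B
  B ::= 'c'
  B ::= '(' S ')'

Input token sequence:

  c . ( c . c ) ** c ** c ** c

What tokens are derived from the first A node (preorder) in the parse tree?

c

[S [S [A [B c]]] . [A [B ( [S [S [A [B c]]] . [A [B c]]] )] ** [A [B c] ** [A [B c] ** [A [B c]]]]]]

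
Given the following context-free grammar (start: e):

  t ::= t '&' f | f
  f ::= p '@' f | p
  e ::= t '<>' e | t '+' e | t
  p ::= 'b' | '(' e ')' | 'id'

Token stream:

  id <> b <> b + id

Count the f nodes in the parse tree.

4

[e [t [f [p id]]] <> [e [t [f [p b]]] <> [e [t [f [p b]]] + [e [t [f [p id]]]]]]]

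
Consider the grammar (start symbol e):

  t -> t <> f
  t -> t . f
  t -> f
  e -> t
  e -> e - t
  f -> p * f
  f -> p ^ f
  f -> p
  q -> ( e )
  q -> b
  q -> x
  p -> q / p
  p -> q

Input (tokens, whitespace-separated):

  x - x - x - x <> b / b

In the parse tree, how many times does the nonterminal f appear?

[e [e [e [e [t [f [p [q x]]]]] - [t [f [p [q x]]]]] - [t [f [p [q x]]]]] - [t [t [f [p [q x]]]] <> [f [p [q b] / [p [q b]]]]]]

5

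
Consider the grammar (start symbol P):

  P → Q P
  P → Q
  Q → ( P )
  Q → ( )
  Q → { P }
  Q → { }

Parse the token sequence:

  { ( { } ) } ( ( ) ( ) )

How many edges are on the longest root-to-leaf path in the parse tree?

[P [Q { [P [Q ( [P [Q { }]] )]] }] [P [Q ( [P [Q ( )] [P [Q ( )]]] )]]]

6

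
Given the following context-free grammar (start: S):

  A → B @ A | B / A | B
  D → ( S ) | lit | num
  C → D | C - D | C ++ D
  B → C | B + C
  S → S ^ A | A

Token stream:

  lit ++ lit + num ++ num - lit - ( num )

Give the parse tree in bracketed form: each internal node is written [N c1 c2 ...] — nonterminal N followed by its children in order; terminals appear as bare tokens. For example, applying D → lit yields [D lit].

S
A
B
B + C
C + C
C ++ D + C
D ++ D + C
lit ++ D + C
lit ++ lit + C
lit ++ lit + C - D
lit ++ lit + C - D - D
lit ++ lit + C ++ D - D - D
lit ++ lit + D ++ D - D - D
lit ++ lit + num ++ D - D - D
lit ++ lit + num ++ num - D - D
lit ++ lit + num ++ num - lit - D
lit ++ lit + num ++ num - lit - ( S )
lit ++ lit + num ++ num - lit - ( A )
lit ++ lit + num ++ num - lit - ( B )
lit ++ lit + num ++ num - lit - ( C )
lit ++ lit + num ++ num - lit - ( D )
lit ++ lit + num ++ num - lit - ( num )

[S [A [B [B [C [C [D lit]] ++ [D lit]]] + [C [C [C [C [D num]] ++ [D num]] - [D lit]] - [D ( [S [A [B [C [D num]]]]] )]]]]]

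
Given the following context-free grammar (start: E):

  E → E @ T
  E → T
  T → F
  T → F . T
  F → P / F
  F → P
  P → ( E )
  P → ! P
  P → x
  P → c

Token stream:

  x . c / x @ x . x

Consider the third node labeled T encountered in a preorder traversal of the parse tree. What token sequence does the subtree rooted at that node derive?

[E [E [T [F [P x]] . [T [F [P c] / [F [P x]]]]]] @ [T [F [P x]] . [T [F [P x]]]]]

x . x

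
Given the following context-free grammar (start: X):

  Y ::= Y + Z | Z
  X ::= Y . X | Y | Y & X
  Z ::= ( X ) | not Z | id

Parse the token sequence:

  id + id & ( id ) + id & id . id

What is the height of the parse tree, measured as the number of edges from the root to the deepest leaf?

[X [Y [Y [Z id]] + [Z id]] & [X [Y [Y [Z ( [X [Y [Z id]]] )]] + [Z id]] & [X [Y [Z id]] . [X [Y [Z id]]]]]]

8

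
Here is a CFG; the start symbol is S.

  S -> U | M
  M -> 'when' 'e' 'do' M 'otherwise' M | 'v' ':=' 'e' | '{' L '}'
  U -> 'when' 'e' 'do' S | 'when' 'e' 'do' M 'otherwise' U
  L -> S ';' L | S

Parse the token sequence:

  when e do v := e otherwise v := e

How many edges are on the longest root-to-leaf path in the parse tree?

3

[S [M when e do [M v := e] otherwise [M v := e]]]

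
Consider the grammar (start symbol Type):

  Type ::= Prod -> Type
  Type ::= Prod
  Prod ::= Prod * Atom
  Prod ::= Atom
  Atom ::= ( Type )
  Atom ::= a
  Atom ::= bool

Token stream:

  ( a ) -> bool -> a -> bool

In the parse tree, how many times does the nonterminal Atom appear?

[Type [Prod [Atom ( [Type [Prod [Atom a]]] )]] -> [Type [Prod [Atom bool]] -> [Type [Prod [Atom a]] -> [Type [Prod [Atom bool]]]]]]

5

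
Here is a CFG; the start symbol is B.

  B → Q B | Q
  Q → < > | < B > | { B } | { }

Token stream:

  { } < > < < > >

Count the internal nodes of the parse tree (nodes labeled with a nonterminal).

8

[B [Q { }] [B [Q < >] [B [Q < [B [Q < >]] >]]]]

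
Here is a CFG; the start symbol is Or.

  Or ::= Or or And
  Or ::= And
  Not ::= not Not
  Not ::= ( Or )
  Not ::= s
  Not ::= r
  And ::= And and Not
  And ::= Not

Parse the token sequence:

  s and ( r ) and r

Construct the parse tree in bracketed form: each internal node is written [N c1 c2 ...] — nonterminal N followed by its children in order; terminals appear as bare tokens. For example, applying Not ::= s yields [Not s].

Or
And
And and Not
And and Not and Not
Not and Not and Not
s and Not and Not
s and ( Or ) and Not
s and ( And ) and Not
s and ( Not ) and Not
s and ( r ) and Not
s and ( r ) and r

[Or [And [And [And [Not s]] and [Not ( [Or [And [Not r]]] )]] and [Not r]]]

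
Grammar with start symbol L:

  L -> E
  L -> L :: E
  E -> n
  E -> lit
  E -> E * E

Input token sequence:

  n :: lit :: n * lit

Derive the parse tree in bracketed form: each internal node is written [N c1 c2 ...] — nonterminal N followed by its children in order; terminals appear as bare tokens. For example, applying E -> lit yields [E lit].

L
L :: E
L :: E :: E
E :: E :: E
n :: E :: E
n :: lit :: E
n :: lit :: E * E
n :: lit :: n * E
n :: lit :: n * lit

[L [L [L [E n]] :: [E lit]] :: [E [E n] * [E lit]]]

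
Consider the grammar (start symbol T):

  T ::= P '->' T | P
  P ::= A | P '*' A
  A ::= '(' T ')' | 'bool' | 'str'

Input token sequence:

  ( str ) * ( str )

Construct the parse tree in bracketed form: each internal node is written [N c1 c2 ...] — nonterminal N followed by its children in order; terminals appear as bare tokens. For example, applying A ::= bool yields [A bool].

[T [P [P [A ( [T [P [A str]]] )]] * [A ( [T [P [A str]]] )]]]

T
P
P * A
A * A
( T ) * A
( P ) * A
( A ) * A
( str ) * A
( str ) * ( T )
( str ) * ( P )
( str ) * ( A )
( str ) * ( str )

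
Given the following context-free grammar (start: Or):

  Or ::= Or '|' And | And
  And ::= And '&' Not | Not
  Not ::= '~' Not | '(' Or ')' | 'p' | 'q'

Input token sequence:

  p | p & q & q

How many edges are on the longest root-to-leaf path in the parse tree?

5

[Or [Or [And [Not p]]] | [And [And [And [Not p]] & [Not q]] & [Not q]]]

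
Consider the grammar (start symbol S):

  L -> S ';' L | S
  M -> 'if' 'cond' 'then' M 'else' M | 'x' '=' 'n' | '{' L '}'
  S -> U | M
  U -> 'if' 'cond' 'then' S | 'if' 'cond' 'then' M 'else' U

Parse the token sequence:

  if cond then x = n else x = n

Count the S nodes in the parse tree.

1

[S [M if cond then [M x = n] else [M x = n]]]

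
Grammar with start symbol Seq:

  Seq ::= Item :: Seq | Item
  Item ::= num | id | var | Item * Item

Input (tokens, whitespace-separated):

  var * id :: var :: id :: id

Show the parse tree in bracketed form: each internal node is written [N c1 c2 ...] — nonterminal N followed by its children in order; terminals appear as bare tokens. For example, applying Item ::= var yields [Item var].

[Seq [Item [Item var] * [Item id]] :: [Seq [Item var] :: [Seq [Item id] :: [Seq [Item id]]]]]

Seq
Item :: Seq
Item * Item :: Seq
var * Item :: Seq
var * id :: Seq
var * id :: Item :: Seq
var * id :: var :: Seq
var * id :: var :: Item :: Seq
var * id :: var :: id :: Seq
var * id :: var :: id :: Item
var * id :: var :: id :: id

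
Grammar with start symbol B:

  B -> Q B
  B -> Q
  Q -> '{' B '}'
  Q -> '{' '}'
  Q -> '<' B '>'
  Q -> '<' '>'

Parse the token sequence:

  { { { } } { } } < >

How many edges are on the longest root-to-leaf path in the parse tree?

6

[B [Q { [B [Q { [B [Q { }]] }] [B [Q { }]]] }] [B [Q < >]]]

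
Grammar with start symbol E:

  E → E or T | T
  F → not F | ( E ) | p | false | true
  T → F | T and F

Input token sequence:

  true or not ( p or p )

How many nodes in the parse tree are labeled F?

[E [E [T [F true]]] or [T [F not [F ( [E [E [T [F p]]] or [T [F p]]] )]]]]

5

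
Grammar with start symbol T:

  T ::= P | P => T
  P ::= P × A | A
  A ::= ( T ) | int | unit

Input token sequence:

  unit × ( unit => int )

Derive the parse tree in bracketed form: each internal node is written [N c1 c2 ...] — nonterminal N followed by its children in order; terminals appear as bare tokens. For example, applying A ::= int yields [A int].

T
P
P × A
A × A
unit × A
unit × ( T )
unit × ( P => T )
unit × ( A => T )
unit × ( unit => T )
unit × ( unit => P )
unit × ( unit => A )
unit × ( unit => int )

[T [P [P [A unit]] × [A ( [T [P [A unit]] => [T [P [A int]]]] )]]]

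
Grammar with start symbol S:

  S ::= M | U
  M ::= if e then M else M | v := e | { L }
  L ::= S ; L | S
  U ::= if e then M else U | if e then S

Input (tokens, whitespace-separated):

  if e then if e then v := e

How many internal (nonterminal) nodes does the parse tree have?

[S [U if e then [S [U if e then [S [M v := e]]]]]]

6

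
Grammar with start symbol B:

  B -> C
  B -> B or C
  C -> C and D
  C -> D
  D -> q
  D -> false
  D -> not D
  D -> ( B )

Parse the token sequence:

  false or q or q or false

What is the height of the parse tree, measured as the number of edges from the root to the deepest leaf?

[B [B [B [B [C [D false]]] or [C [D q]]] or [C [D q]]] or [C [D false]]]

6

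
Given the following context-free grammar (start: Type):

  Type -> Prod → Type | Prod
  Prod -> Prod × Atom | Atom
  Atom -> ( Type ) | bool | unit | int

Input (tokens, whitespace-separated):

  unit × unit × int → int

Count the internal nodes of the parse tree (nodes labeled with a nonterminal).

[Type [Prod [Prod [Prod [Atom unit]] × [Atom unit]] × [Atom int]] → [Type [Prod [Atom int]]]]

10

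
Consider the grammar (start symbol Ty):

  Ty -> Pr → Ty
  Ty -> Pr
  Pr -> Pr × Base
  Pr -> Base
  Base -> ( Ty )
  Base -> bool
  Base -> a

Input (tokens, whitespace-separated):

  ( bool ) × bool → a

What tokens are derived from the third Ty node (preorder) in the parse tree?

[Ty [Pr [Pr [Base ( [Ty [Pr [Base bool]]] )]] × [Base bool]] → [Ty [Pr [Base a]]]]

a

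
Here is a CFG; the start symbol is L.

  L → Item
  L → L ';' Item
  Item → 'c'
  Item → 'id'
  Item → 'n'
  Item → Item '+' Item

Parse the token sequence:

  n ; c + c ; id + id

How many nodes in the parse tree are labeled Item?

[L [L [L [Item n]] ; [Item [Item c] + [Item c]]] ; [Item [Item id] + [Item id]]]

7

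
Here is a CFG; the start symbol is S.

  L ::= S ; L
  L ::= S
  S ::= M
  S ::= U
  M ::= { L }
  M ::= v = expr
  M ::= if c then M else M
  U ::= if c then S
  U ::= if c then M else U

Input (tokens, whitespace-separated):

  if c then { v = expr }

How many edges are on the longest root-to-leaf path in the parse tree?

[S [U if c then [S [M { [L [S [M v = expr]]] }]]]]

7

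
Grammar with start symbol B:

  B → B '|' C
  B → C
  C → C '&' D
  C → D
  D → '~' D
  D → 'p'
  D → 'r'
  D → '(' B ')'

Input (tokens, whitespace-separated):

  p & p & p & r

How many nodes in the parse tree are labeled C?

[B [C [C [C [C [D p]] & [D p]] & [D p]] & [D r]]]

4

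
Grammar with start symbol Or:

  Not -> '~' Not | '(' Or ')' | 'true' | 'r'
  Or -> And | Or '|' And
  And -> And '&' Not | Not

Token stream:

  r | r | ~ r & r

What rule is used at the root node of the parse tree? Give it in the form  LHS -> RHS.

[Or [Or [Or [And [Not r]]] | [And [Not r]]] | [And [And [Not ~ [Not r]]] & [Not r]]]

Or -> Or '|' And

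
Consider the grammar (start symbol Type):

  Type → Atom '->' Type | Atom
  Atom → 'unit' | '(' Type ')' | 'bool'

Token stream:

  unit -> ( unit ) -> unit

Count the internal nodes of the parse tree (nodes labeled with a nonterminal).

[Type [Atom unit] -> [Type [Atom ( [Type [Atom unit]] )] -> [Type [Atom unit]]]]

8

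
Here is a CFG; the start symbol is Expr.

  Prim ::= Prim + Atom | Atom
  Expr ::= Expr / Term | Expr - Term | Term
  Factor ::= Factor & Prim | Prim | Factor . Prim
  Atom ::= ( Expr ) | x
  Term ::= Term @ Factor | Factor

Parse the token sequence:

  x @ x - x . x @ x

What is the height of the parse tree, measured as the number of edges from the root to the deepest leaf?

7

[Expr [Expr [Term [Term [Factor [Prim [Atom x]]]] @ [Factor [Prim [Atom x]]]]] - [Term [Term [Factor [Factor [Prim [Atom x]]] . [Prim [Atom x]]]] @ [Factor [Prim [Atom x]]]]]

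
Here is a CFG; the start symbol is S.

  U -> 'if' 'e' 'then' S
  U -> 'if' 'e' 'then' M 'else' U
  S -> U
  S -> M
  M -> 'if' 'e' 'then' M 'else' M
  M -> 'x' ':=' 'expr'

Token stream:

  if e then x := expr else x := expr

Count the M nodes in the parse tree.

3

[S [M if e then [M x := expr] else [M x := expr]]]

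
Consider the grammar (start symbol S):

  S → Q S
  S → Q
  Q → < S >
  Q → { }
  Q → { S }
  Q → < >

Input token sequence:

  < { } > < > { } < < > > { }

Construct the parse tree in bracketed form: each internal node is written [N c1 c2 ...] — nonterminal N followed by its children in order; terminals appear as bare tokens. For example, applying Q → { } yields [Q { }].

S
Q S
< S > S
< Q > S
< { } > S
< { } > Q S
< { } > < > S
< { } > < > Q S
< { } > < > { } S
< { } > < > { } Q S
< { } > < > { } < S > S
< { } > < > { } < Q > S
< { } > < > { } < < > > S
< { } > < > { } < < > > Q
< { } > < > { } < < > > { }

[S [Q < [S [Q { }]] >] [S [Q < >] [S [Q { }] [S [Q < [S [Q < >]] >] [S [Q { }]]]]]]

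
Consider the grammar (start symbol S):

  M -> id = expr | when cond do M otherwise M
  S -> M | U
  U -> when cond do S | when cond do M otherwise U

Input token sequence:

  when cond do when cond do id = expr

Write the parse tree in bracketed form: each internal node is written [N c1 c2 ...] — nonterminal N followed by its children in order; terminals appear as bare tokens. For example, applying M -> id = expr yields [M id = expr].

S
U
when cond do S
when cond do U
when cond do when cond do S
when cond do when cond do M
when cond do when cond do id = expr

[S [U when cond do [S [U when cond do [S [M id = expr]]]]]]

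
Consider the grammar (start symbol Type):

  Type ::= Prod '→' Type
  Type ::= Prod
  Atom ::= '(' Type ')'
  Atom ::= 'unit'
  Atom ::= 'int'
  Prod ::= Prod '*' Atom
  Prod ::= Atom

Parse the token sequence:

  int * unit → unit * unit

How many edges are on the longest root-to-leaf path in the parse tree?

[Type [Prod [Prod [Atom int]] * [Atom unit]] → [Type [Prod [Prod [Atom unit]] * [Atom unit]]]]

5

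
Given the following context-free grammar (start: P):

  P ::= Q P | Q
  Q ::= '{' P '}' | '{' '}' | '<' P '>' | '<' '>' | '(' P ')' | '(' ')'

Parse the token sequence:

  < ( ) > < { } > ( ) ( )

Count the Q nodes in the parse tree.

6

[P [Q < [P [Q ( )]] >] [P [Q < [P [Q { }]] >] [P [Q ( )] [P [Q ( )]]]]]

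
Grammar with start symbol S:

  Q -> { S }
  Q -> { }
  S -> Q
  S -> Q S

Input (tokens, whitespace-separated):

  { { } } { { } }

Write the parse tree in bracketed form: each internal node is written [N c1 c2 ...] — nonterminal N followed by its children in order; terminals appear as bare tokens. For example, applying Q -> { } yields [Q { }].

[S [Q { [S [Q { }]] }] [S [Q { [S [Q { }]] }]]]

S
Q S
{ S } S
{ Q } S
{ { } } S
{ { } } Q
{ { } } { S }
{ { } } { Q }
{ { } } { { } }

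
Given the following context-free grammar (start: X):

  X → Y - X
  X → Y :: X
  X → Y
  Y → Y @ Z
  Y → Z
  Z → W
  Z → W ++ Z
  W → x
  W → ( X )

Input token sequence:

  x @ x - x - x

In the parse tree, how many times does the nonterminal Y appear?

[X [Y [Y [Z [W x]]] @ [Z [W x]]] - [X [Y [Z [W x]]] - [X [Y [Z [W x]]]]]]

4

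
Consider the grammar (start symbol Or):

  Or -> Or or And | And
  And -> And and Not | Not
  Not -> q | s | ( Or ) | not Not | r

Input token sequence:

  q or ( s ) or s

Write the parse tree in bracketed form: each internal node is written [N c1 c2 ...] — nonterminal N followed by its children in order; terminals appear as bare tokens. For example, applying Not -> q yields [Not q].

Or
Or or And
Or or And or And
And or And or And
Not or And or And
q or And or And
q or Not or And
q or ( Or ) or And
q or ( And ) or And
q or ( Not ) or And
q or ( s ) or And
q or ( s ) or Not
q or ( s ) or s

[Or [Or [Or [And [Not q]]] or [And [Not ( [Or [And [Not s]]] )]]] or [And [Not s]]]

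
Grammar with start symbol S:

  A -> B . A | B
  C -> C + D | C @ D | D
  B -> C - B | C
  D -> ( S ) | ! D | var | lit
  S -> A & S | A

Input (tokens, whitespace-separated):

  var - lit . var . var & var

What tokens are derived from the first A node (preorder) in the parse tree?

[S [A [B [C [D var]] - [B [C [D lit]]]] . [A [B [C [D var]]] . [A [B [C [D var]]]]]] & [S [A [B [C [D var]]]]]]

var - lit . var . var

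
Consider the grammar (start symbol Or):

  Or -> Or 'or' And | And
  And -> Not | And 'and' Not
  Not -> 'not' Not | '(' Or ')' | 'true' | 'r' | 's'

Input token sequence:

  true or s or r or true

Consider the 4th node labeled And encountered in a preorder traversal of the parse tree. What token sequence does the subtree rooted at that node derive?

true

[Or [Or [Or [Or [And [Not true]]] or [And [Not s]]] or [And [Not r]]] or [And [Not true]]]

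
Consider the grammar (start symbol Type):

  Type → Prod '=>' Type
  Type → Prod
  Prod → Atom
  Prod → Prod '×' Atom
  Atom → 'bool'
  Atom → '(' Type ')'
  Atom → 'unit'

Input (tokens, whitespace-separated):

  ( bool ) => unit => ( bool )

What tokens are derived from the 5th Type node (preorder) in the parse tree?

bool

[Type [Prod [Atom ( [Type [Prod [Atom bool]]] )]] => [Type [Prod [Atom unit]] => [Type [Prod [Atom ( [Type [Prod [Atom bool]]] )]]]]]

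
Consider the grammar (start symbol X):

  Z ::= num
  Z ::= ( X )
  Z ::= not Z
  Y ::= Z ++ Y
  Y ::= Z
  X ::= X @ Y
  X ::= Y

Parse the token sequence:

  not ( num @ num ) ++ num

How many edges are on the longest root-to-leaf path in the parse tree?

[X [Y [Z not [Z ( [X [X [Y [Z num]]] @ [Y [Z num]]] )]] ++ [Y [Z num]]]]

8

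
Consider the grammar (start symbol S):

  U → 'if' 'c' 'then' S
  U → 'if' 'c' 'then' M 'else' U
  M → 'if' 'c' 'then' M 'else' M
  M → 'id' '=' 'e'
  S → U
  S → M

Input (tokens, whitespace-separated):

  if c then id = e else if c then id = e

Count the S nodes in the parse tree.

[S [U if c then [M id = e] else [U if c then [S [M id = e]]]]]

2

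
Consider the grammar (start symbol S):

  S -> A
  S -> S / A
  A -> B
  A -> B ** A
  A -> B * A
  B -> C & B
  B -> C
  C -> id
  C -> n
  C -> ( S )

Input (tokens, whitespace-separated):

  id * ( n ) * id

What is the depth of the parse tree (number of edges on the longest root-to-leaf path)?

9

[S [A [B [C id]] * [A [B [C ( [S [A [B [C n]]]] )]] * [A [B [C id]]]]]]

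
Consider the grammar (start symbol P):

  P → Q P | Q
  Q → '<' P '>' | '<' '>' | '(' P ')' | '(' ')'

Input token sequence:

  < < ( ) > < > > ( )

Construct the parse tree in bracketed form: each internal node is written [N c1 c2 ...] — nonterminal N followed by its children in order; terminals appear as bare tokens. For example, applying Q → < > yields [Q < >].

[P [Q < [P [Q < [P [Q ( )]] >] [P [Q < >]]] >] [P [Q ( )]]]

P
Q P
< P > P
< Q P > P
< < P > P > P
< < Q > P > P
< < ( ) > P > P
< < ( ) > Q > P
< < ( ) > < > > P
< < ( ) > < > > Q
< < ( ) > < > > ( )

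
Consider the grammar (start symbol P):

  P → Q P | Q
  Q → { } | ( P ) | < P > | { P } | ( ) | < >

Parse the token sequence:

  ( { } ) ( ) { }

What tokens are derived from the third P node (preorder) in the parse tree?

[P [Q ( [P [Q { }]] )] [P [Q ( )] [P [Q { }]]]]

( ) { }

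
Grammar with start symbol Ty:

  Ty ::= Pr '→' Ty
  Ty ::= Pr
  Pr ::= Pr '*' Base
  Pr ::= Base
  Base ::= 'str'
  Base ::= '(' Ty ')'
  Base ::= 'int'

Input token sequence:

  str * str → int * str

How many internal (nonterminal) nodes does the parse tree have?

[Ty [Pr [Pr [Base str]] * [Base str]] → [Ty [Pr [Pr [Base int]] * [Base str]]]]

10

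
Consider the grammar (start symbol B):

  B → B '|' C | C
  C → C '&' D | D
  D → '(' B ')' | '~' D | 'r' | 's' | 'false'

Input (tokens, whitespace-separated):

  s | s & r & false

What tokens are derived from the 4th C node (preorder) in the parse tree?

s

[B [B [C [D s]]] | [C [C [C [D s]] & [D r]] & [D false]]]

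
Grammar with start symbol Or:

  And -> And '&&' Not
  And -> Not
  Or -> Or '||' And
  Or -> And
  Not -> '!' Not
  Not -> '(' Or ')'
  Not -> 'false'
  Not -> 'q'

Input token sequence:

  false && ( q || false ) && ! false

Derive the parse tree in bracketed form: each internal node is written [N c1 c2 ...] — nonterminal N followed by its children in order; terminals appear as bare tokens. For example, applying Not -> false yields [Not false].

Or
And
And && Not
And && Not && Not
Not && Not && Not
false && Not && Not
false && ( Or ) && Not
false && ( Or || And ) && Not
false && ( And || And ) && Not
false && ( Not || And ) && Not
false && ( q || And ) && Not
false && ( q || Not ) && Not
false && ( q || false ) && Not
false && ( q || false ) && ! Not
false && ( q || false ) && ! false

[Or [And [And [And [Not false]] && [Not ( [Or [Or [And [Not q]]] || [And [Not false]]] )]] && [Not ! [Not false]]]]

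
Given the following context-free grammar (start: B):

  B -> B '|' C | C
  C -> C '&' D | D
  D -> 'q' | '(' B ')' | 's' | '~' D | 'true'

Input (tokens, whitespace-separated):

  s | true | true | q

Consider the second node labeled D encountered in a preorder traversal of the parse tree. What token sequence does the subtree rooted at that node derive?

[B [B [B [B [C [D s]]] | [C [D true]]] | [C [D true]]] | [C [D q]]]

true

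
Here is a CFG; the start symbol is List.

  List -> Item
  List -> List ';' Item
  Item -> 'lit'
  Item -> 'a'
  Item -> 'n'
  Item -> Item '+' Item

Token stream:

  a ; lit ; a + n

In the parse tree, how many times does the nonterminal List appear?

[List [List [List [Item a]] ; [Item lit]] ; [Item [Item a] + [Item n]]]

3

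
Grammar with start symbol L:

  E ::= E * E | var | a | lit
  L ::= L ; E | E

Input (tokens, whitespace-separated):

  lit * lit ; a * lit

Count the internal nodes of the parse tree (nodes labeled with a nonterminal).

[L [L [E [E lit] * [E lit]]] ; [E [E a] * [E lit]]]

8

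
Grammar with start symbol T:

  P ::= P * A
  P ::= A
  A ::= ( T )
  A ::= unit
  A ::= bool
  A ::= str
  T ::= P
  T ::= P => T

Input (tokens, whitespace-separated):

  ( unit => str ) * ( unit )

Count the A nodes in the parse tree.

5

[T [P [P [A ( [T [P [A unit]] => [T [P [A str]]]] )]] * [A ( [T [P [A unit]]] )]]]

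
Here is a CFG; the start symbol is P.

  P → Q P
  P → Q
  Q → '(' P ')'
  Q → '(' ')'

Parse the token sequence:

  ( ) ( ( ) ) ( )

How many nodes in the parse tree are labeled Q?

[P [Q ( )] [P [Q ( [P [Q ( )]] )] [P [Q ( )]]]]

4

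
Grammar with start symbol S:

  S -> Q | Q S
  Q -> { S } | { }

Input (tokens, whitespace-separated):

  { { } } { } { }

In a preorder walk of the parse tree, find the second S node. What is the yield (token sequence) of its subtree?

[S [Q { [S [Q { }]] }] [S [Q { }] [S [Q { }]]]]

{ }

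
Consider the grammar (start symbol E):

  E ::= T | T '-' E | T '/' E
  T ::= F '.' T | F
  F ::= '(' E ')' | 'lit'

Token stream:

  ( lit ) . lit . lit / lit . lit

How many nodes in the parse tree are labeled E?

3

[E [T [F ( [E [T [F lit]]] )] . [T [F lit] . [T [F lit]]]] / [E [T [F lit] . [T [F lit]]]]]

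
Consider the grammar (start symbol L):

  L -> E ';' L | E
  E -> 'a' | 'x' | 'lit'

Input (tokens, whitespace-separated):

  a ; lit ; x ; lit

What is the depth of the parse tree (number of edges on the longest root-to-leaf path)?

[L [E a] ; [L [E lit] ; [L [E x] ; [L [E lit]]]]]

5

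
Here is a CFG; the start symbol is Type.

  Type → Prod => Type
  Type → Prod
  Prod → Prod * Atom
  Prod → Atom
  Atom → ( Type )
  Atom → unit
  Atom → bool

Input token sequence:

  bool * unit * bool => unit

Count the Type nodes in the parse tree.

[Type [Prod [Prod [Prod [Atom bool]] * [Atom unit]] * [Atom bool]] => [Type [Prod [Atom unit]]]]

2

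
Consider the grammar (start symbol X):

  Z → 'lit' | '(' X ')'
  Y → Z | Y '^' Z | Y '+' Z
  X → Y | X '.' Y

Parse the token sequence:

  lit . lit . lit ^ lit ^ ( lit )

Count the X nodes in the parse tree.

[X [X [X [Y [Z lit]]] . [Y [Z lit]]] . [Y [Y [Y [Z lit]] ^ [Z lit]] ^ [Z ( [X [Y [Z lit]]] )]]]

4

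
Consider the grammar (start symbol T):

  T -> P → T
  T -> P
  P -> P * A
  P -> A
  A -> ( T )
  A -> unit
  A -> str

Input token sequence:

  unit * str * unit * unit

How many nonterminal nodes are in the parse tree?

[T [P [P [P [P [A unit]] * [A str]] * [A unit]] * [A unit]]]

9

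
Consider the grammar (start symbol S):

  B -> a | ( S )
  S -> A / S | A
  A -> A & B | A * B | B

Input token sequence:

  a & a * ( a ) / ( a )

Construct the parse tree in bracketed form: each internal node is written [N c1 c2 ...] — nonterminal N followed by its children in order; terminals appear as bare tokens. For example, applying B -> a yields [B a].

S
A / S
A * B / S
A & B * B / S
B & B * B / S
a & B * B / S
a & a * B / S
a & a * ( S ) / S
a & a * ( A ) / S
a & a * ( B ) / S
a & a * ( a ) / S
a & a * ( a ) / A
a & a * ( a ) / B
a & a * ( a ) / ( S )
a & a * ( a ) / ( A )
a & a * ( a ) / ( B )
a & a * ( a ) / ( a )

[S [A [A [A [B a]] & [B a]] * [B ( [S [A [B a]]] )]] / [S [A [B ( [S [A [B a]]] )]]]]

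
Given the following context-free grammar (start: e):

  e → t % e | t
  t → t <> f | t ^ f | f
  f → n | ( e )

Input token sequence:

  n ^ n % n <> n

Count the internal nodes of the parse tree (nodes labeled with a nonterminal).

[e [t [t [f n]] ^ [f n]] % [e [t [t [f n]] <> [f n]]]]

10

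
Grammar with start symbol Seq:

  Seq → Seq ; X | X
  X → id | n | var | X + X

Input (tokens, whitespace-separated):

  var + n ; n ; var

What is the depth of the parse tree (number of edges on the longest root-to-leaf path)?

5

[Seq [Seq [Seq [X [X var] + [X n]]] ; [X n]] ; [X var]]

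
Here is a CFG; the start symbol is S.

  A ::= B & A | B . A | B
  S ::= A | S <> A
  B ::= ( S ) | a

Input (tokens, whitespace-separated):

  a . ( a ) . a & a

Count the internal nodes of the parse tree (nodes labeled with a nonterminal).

[S [A [B a] . [A [B ( [S [A [B a]]] )] . [A [B a] & [A [B a]]]]]]

12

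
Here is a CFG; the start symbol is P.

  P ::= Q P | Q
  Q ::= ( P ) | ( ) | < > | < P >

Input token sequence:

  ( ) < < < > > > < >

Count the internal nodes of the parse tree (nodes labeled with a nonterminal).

[P [Q ( )] [P [Q < [P [Q < [P [Q < >]] >]] >] [P [Q < >]]]]

10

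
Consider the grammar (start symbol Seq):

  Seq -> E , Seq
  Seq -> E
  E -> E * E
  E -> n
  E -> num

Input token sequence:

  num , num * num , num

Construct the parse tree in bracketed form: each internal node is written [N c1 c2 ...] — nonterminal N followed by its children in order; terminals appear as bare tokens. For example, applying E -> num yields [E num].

[Seq [E num] , [Seq [E [E num] * [E num]] , [Seq [E num]]]]

Seq
E , Seq
num , Seq
num , E , Seq
num , E * E , Seq
num , num * E , Seq
num , num * num , Seq
num , num * num , E
num , num * num , num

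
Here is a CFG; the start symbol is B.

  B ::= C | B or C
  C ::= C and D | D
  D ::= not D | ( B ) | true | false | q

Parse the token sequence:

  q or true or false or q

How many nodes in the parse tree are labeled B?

4

[B [B [B [B [C [D q]]] or [C [D true]]] or [C [D false]]] or [C [D q]]]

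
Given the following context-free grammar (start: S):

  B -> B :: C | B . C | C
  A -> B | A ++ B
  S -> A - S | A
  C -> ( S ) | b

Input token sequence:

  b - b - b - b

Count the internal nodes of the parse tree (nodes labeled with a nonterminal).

[S [A [B [C b]]] - [S [A [B [C b]]] - [S [A [B [C b]]] - [S [A [B [C b]]]]]]]

16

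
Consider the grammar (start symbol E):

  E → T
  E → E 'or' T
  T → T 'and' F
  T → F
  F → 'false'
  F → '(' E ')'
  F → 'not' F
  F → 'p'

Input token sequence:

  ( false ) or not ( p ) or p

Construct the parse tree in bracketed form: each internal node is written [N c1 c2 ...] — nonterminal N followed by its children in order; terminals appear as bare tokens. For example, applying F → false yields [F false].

[E [E [E [T [F ( [E [T [F false]]] )]]] or [T [F not [F ( [E [T [F p]]] )]]]] or [T [F p]]]

E
E or T
E or T or T
T or T or T
F or T or T
( E ) or T or T
( T ) or T or T
( F ) or T or T
( false ) or T or T
( false ) or F or T
( false ) or not F or T
( false ) or not ( E ) or T
( false ) or not ( T ) or T
( false ) or not ( F ) or T
( false ) or not ( p ) or T
( false ) or not ( p ) or F
( false ) or not ( p ) or p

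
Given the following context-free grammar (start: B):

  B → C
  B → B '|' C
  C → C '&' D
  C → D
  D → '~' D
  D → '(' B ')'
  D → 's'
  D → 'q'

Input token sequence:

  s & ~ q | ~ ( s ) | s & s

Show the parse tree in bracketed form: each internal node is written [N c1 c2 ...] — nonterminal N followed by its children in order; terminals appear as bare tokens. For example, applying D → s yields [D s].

[B [B [B [C [C [D s]] & [D ~ [D q]]]] | [C [D ~ [D ( [B [C [D s]]] )]]]] | [C [C [D s]] & [D s]]]

B
B | C
B | C | C
C | C | C
C & D | C | C
D & D | C | C
s & D | C | C
s & ~ D | C | C
s & ~ q | C | C
s & ~ q | D | C
s & ~ q | ~ D | C
s & ~ q | ~ ( B ) | C
s & ~ q | ~ ( C ) | C
s & ~ q | ~ ( D ) | C
s & ~ q | ~ ( s ) | C
s & ~ q | ~ ( s ) | C & D
s & ~ q | ~ ( s ) | D & D
s & ~ q | ~ ( s ) | s & D
s & ~ q | ~ ( s ) | s & s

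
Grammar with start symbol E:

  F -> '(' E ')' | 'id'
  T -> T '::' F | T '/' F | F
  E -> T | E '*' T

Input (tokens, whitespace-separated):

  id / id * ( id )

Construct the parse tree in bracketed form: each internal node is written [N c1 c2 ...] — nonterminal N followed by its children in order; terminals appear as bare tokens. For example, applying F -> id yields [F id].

E
E * T
T * T
T / F * T
F / F * T
id / F * T
id / id * T
id / id * F
id / id * ( E )
id / id * ( T )
id / id * ( F )
id / id * ( id )

[E [E [T [T [F id]] / [F id]]] * [T [F ( [E [T [F id]]] )]]]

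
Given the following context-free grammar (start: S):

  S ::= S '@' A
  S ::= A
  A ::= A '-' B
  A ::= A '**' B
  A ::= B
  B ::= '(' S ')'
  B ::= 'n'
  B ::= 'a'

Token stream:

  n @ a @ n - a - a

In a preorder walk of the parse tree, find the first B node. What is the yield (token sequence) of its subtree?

n

[S [S [S [A [B n]]] @ [A [B a]]] @ [A [A [A [B n]] - [B a]] - [B a]]]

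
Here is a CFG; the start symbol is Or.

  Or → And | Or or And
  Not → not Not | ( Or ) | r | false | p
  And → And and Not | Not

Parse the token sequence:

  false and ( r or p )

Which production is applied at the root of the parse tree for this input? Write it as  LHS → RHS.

[Or [And [And [Not false]] and [Not ( [Or [Or [And [Not r]]] or [And [Not p]]] )]]]

Or → And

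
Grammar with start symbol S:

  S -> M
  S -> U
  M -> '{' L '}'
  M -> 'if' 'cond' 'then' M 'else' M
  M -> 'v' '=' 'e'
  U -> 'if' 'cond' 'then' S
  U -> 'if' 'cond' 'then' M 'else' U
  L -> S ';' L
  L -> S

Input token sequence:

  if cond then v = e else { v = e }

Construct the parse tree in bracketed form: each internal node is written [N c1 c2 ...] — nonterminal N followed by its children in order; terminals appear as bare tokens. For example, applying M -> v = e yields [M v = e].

S
M
if cond then M else M
if cond then v = e else M
if cond then v = e else { L }
if cond then v = e else { S }
if cond then v = e else { M }
if cond then v = e else { v = e }

[S [M if cond then [M v = e] else [M { [L [S [M v = e]]] }]]]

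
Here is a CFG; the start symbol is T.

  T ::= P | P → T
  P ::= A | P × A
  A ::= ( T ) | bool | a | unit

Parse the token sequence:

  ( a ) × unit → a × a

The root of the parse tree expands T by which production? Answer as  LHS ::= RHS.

[T [P [P [A ( [T [P [A a]]] )]] × [A unit]] → [T [P [P [A a]] × [A a]]]]

T ::= P → T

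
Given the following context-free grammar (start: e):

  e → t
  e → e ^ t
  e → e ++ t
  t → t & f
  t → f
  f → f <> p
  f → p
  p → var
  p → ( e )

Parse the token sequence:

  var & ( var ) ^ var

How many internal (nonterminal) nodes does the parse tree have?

[e [e [t [t [f [p var]]] & [f [p ( [e [t [f [p var]]]] )]]]] ^ [t [f [p var]]]]

15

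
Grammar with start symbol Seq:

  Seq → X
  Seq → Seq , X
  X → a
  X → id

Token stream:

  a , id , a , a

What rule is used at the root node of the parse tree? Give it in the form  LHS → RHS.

[Seq [Seq [Seq [Seq [X a]] , [X id]] , [X a]] , [X a]]

Seq → Seq , X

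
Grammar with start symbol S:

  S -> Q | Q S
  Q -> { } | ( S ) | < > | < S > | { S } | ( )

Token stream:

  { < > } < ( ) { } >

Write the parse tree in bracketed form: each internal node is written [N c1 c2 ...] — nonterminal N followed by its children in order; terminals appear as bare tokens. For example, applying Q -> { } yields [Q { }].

[S [Q { [S [Q < >]] }] [S [Q < [S [Q ( )] [S [Q { }]]] >]]]

S
Q S
{ S } S
{ Q } S
{ < > } S
{ < > } Q
{ < > } < S >
{ < > } < Q S >
{ < > } < ( ) S >
{ < > } < ( ) Q >
{ < > } < ( ) { } >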